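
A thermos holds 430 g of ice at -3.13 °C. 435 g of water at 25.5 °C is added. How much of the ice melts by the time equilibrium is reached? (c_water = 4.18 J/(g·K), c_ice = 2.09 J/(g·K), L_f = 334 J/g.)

Water can give up m c ΔT = 435×4.18×25.5 = 46367 J before reaching 0 °C.
Warming the ice to 0 °C takes 430×2.09×3.13 = 2812.9 J, leaving 43554 J for melting.
Fully melting the ice requires m_ice L_f = 430×334 = 143620 J.
43554 J < 143620 J, so only part of the ice melts and the system sits at 0 °C.
m_melted×334 = 43554  ⇒  m_melted ≈ 130.4 g.

m_melted ≈ 130 g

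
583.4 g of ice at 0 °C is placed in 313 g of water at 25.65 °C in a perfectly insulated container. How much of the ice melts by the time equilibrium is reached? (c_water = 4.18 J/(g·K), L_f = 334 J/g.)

Water can give up m c ΔT = 313×4.18×25.65 = 33559 J before reaching 0 °C.
Fully melting the ice requires m_ice L_f = 583.4×334 = 194856 J.
That's not enough to melt it all — equilibrium is at 0 °C with ice remaining.
Mass melted = 33559/334 ≈ 100.5 g.

m_melted ≈ 100 g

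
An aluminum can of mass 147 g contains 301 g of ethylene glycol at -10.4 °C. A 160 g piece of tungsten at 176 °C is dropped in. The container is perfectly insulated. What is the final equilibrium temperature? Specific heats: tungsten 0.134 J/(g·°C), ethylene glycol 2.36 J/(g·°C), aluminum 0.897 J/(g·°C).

T_f ≈ -5.8 °C

Heat gained plus heat lost sum to zero:
160·0.134·(T − 176) + 301·2.36·(T − (-10.4)) + 147·0.897·(T − (-10.4)) = 0
863.66 T = -4985.6
T = -4985.6 / 863.66 = -5.77 °C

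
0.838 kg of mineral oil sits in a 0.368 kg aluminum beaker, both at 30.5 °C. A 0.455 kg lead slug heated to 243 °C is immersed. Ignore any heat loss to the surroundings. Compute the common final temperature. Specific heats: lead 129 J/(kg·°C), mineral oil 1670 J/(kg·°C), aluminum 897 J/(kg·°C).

T_f ≈ 37.5 °C

Setting the total heat transfer to zero:
0.455*129*(T − 243) + 0.838*1670*(T − 30.5) + 0.368*897*(T − 30.5) = 0
58.7(T − 243) + 1399.5(T − 30.5) + 330.1(T − 30.5) = 0
(58.7 + 1399.5 + 330.1) T = 58.7*243 + 1399.5*30.5 + 330.1*30.5
T ≈ 37.47 °C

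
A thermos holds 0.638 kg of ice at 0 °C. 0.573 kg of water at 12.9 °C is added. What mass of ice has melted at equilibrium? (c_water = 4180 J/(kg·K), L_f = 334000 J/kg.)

m_melted ≈ 0.0925 kg

Heat available from the water dropping to 0 °C: 0.573×4180×12.9 = 30897 J.
Melting all 0.638 kg of ice would need 0.638×334000 = 213092 J.
30897 J < 213092 J, so only part of the ice melts and the system sits at 0 °C.
Mass melted = 30897/334000 ≈ 0.09251 kg.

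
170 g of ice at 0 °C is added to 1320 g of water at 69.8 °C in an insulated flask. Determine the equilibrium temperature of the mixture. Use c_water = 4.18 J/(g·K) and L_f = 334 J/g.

Conservation of energy gives ΣQ = 0:
fusion: m_ice L_f = 170·334 = 56780; meltwater 0→T: 170·4.18·T = 710.6 T; water cools: 1320·4.18·(T − 69.8) = 5517.6(T − 69.8)
6228.2 T = 385128 − 56780 = 328348
T ≈ 52.72 °C — above 0 °C, consistent with complete melting.

T_f ≈ 52.7 °C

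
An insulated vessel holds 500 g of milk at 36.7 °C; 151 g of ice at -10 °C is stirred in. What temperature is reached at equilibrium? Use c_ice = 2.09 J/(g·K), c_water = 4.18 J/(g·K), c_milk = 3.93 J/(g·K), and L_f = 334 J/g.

T_f ≈ 7.1 °C

Energy balance with sensible and latent terms:
warm ice to 0 °C: 151×2.09×(0 − (-10)) = 3155.9
  latent heat to melt: 151×334 = 50434
  meltwater 0→T: 151×4.18×T = 631.18 T
  milk: 1965(T − 36.7)
2596.2 T = 72116 − 53590 = 18526
T ≈ 7.14 °C. Since T > 0 °C, the all-ice-melts assumption holds.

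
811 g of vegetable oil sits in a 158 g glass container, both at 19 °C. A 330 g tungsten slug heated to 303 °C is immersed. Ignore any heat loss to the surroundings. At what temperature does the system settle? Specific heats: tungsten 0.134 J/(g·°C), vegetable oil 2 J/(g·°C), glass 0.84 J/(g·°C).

T_f ≈ 26.0 °C

Net heat exchanged in the isolated system is zero:
330*0.134*(T − 303) + 811*2*(T − 19) + 158*0.84*(T − 19) = 0
1798.9 T = 46738
T = 46738/1798.9 ≈ 25.98 °C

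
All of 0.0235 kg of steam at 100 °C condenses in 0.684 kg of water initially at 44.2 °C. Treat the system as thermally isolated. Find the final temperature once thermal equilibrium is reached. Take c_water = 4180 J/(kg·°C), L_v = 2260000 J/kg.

Net heat exchanged in the isolated system is zero:
condense steam: −0.0235×2260000 = −53110; condensate cools 100→T: 0.0235×4180×(T − 100) = 98.23(T − 100); original water: 2859.1(T − 44.2)
2957.4 T = 53110 + 9823 + 126373 = 189306
T ≈ 64.01 °C (< 100 °C, so full condensation is consistent).

T_f ≈ 64.0 °C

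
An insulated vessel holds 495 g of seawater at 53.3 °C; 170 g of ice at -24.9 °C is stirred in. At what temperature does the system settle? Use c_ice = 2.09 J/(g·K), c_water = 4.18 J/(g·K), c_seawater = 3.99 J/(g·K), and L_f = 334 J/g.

Taking heat into each body as positive, Σ m c ΔT = 0:
ice -24.9→0 °C: 170·2.09·24.9 = 8847
  latent heat to melt: 170·334 = 56780
  warm the meltwater: 710.6 T
  seawater cools: 495·3.99·(T − 53.3) = 1975.1(T − 53.3)
2685.7 T = 105270 − 65627 = 39643
T ≈ 14.76 °C (positive, so assuming full melt was valid).

T_f ≈ 14.8 °C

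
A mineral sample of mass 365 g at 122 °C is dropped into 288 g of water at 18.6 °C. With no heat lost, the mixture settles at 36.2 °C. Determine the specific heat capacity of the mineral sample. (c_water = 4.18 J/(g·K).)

Heat gained plus heat lost sum to zero:
365×c×(36.2 − 122) + 288×4.18×(36.2 − 18.6) = 0
-31317 c = -21188
c = -21188/-31317 ≈ 0.6766 J/(g·K)

c ≈ 0.677 J/(g·K)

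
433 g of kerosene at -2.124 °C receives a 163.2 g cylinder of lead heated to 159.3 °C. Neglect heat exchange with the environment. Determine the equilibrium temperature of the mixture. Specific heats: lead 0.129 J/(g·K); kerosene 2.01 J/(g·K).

Heat lost by the lead equals heat gained by the kerosene:
163.2*0.129*(159.3 − T) = 433*2.01*(T − (-2.124))
21.05(159.3 − T) = 870.33(T − (-2.124))
891.38 T = 1505.1  ⇒  T ≈ 1.69 °C

T_f ≈ 1.7 °C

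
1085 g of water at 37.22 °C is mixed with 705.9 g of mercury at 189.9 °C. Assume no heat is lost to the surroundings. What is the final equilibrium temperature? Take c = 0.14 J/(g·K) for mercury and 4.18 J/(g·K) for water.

Let T be the final temperature. ΣQ_i = 0:
705.9×0.14×(T − 189.9) + 1085×4.18×(T − 37.22) = 0
98.83(T − 189.9) + 4535.3(T − 37.22) = 0
(98.83 + 4535.3) T = 98.83×189.9 + 4535.3×37.22
T = 187571/4634.1 ≈ 40.48 °C

T_f ≈ 40.5 °C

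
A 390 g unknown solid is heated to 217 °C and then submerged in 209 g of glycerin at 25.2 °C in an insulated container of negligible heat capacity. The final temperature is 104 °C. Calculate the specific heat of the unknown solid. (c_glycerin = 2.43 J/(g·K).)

c ≈ 0.908 J/(g·K)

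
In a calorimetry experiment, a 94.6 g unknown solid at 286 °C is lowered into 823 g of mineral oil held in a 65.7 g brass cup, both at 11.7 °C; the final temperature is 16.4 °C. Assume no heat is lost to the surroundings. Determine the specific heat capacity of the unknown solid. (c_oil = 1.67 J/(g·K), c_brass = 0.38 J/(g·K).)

Taking heat into each body as positive, Σ m c ΔT = 0:
94.6×c×(16.4 − 286) + 823×1.67×(16.4 − 11.7) + 65.7×0.38×(16.4 − 11.7) = 0
-25504 c = -6577.1
c = -6577.1/-25504 ≈ 0.2579 J/(g·K)

c ≈ 0.258 J/(g·K)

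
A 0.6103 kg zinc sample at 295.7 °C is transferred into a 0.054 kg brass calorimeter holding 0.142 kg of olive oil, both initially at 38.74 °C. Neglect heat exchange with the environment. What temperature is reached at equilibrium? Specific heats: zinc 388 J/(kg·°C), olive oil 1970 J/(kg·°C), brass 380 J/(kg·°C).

T_f ≈ 152.0 °C

Let T be the final temperature. ΣQ_i = 0:
0.6103*388*(T − 295.7) + 0.142*1970*(T − 38.74) + 0.054*380*(T − 38.74) = 0
(236.8 + 279.74 + 20.52) T = 236.8*295.7 + 279.74*38.74 + 20.52*38.74
T = 81653 / 537.06 = 152 °C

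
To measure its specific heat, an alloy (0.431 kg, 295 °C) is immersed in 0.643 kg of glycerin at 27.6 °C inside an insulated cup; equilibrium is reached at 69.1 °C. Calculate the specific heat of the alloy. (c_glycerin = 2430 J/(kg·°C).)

Taking heat into each body as positive, Σ m c ΔT = 0:
0.431·c·(69.1 − 295) + 0.643·2430·(69.1 − 27.6) = 0
-97.36 c = -64843
c = -64843/-97.36 ≈ 666 J/(kg·°C)

c ≈ 666 J/(kg·°C)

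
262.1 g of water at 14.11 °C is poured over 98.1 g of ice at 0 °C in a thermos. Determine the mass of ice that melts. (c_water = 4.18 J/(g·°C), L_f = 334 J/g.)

m_melted ≈ 46.3 g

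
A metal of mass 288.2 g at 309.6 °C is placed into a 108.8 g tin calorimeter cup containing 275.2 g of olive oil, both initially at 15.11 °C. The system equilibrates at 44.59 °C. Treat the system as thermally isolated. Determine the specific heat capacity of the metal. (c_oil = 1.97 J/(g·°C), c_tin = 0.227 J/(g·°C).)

c ≈ 0.219 J/(g·°C)

Setting the total heat transfer to zero:
288.2·c·(44.59 − 309.6) + 275.2·1.97·(44.59 − 15.11) + 108.8·0.227·(44.59 − 15.11) = 0
-76376 c = -16710
c = -16710/-76376 ≈ 0.2188 J/(g·°C)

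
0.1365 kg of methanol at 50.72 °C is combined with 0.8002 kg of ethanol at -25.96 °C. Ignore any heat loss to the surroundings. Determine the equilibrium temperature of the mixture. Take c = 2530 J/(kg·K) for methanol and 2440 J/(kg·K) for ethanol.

T_f ≈ -14.4 °C

Taking heat into each body as positive, Σ m c ΔT = 0:
0.1365·2530·(T − 50.72) + 0.8002·2440·(T − (-25.96)) = 0
345.35(T − 50.72) + 1952.5(T − (-25.96)) = 0
2297.8 T = -33171
T = -33171 / 2297.8 = -14.4 °C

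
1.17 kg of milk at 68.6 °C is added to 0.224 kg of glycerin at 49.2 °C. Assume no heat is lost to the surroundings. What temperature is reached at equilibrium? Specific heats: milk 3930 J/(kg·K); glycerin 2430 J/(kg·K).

Set heat shed by the hot body equal to heat absorbed by the cold body:
1.17·3930·(68.6 − T) = 0.224·2430·(T − 49.2)
4598.1(68.6 − T) = 544.32(T − 49.2)
5142.4 T = 342210  ⇒  T ≈ 66.55 °C

T_f ≈ 66.5 °C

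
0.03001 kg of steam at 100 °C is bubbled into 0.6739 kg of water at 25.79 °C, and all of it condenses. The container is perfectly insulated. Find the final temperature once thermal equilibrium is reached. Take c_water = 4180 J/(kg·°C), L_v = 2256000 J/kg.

T_f ≈ 52.0 °C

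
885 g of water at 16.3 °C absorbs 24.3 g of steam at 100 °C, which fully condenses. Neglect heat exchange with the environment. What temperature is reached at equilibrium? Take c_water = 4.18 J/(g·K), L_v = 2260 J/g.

T_f ≈ 33.0 °C

Net heat exchanged in the isolated system is zero:
condense steam: −24.3×2260 = −54918
  condensed water 100 °C→T: 101.57(T − 100)
  original water: 3699.3(T − 16.3)
3800.9 T = 54918 + 10157 + 60299 = 125374
T ≈ 32.99 °C (< 100 °C, so full condensation is consistent).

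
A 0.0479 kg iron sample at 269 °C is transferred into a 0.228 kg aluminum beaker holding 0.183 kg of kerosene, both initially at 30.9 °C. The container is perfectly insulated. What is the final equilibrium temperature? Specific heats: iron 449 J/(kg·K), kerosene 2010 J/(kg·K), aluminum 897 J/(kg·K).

Let T be the final temperature. ΣQ_i = 0:
0.0479×449×(T − 269) + 0.183×2010×(T − 30.9) + 0.228×897×(T − 30.9) = 0
593.85 T = 23471
T = 23471 / 593.85 = 39.5 °C

T_f ≈ 39.5 °C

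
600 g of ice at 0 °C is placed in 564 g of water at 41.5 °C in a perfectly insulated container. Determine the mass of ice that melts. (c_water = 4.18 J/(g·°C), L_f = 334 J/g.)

m_melted ≈ 293 g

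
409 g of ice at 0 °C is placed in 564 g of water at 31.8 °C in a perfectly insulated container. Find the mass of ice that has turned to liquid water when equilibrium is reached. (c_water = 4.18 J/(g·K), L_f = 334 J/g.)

m_melted ≈ 224 g

Heat available from the water dropping to 0 °C: 564·4.18·31.8 = 74969 J.
Fully melting the ice requires m_ice L_f = 409·334 = 136606 J.
74969 J < 136606 J, so only part of the ice melts and the system sits at 0 °C.
m_melted·334 = 74969  ⇒  m_melted ≈ 224.5 g.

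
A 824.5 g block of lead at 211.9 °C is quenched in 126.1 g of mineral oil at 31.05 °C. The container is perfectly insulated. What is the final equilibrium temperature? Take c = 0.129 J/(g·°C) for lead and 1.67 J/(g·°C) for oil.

T_f ≈ 91.7 °C

Conservation of energy gives ΣQ = 0:
824.5·0.129·(T − 211.9) + 126.1·1.67·(T − 31.05) = 0
106.36(T − 211.9) + 210.59(T − 31.05) = 0
(106.36 + 210.59) T = 106.36·211.9 + 210.59·31.05
T = 29077 / 316.95 = 91.7 °C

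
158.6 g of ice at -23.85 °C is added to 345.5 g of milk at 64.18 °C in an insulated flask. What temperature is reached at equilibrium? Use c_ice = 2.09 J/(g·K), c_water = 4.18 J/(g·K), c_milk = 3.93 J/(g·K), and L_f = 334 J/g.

Net heat exchanged in the isolated system is zero:
ice -23.85→0 °C: 158.6·2.09·23.85 = 7905.7
  latent heat to melt: 158.6·334 = 52972
  warm the meltwater: 662.95 T
  milk cools: 345.5·3.93·(T − 64.18) = 1357.8(T − 64.18)
2020.8 T = 87145 − 60878 = 26267
T ≈ 13.00 °C (positive, so assuming full melt was valid).

T_f ≈ 13.0 °C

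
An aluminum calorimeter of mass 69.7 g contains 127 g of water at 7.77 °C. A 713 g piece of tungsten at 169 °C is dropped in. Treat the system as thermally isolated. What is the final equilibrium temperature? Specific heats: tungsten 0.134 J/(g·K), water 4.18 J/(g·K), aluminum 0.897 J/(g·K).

Let T be the final temperature. ΣQ_i = 0:
713·0.134·(T − 169) + 127·4.18·(T − 7.77) + 69.7·0.897·(T − 7.77) = 0
95.54(T − 169) + 530.86(T − 7.77) + 62.52(T − 7.77) = 0
(95.54 + 530.86 + 62.52) T = 95.54·169 + 530.86·7.77 + 62.52·7.77
T ≈ 30.13 °C

T_f ≈ 30.1 °C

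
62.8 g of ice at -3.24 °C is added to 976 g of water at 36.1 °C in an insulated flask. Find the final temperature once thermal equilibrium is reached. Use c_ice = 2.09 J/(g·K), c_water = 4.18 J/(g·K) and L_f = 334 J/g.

T_f ≈ 29.0 °C

Conservation of energy gives ΣQ = 0:
ice -3.24→0 °C: 62.8×2.09×3.24 = 425.26; melt ice: 62.8×334 = 20975; warm the meltwater: 262.5 T; water cools: 976×4.18×(T − 36.1) = 4079.7(T − 36.1)
4342.2 T = 147276 − 21400 = 125876
T ≈ 28.99 °C. Since T > 0 °C, the all-ice-melts assumption holds.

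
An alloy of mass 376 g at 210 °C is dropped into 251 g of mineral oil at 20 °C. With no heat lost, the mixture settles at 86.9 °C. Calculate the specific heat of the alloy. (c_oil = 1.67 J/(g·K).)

c ≈ 0.606 J/(g·K)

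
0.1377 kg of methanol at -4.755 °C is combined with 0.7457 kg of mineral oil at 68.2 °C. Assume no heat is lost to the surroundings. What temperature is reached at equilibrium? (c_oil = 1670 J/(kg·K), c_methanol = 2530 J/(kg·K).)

T_f ≈ 52.3 °C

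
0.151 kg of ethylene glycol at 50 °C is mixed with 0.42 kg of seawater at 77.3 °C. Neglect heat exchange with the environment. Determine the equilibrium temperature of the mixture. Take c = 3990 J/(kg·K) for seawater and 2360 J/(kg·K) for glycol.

T_f ≈ 72.5 °C

|Q_seawater| = |Q_glycol|:
0.42×3990×(77.3 − T) = 0.151×2360×(T − 50)
1675.8(77.3 − T) = 356.36(T − 50)
2032.2 T = 147357  ⇒  T ≈ 72.51 °C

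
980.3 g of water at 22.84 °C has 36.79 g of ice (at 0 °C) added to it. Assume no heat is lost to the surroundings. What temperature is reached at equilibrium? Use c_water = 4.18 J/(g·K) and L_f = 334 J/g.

T_f ≈ 19.1 °C

Conservation of energy gives ΣQ = 0:
melt ice: 36.79·334 = 12288
  warm the meltwater: 153.78 T
  water: 4097.7(T − 22.84)
4251.4 T = 93590 − 12288 = 81303
T ≈ 19.12 °C. Since T > 0 °C, the all-ice-melts assumption holds.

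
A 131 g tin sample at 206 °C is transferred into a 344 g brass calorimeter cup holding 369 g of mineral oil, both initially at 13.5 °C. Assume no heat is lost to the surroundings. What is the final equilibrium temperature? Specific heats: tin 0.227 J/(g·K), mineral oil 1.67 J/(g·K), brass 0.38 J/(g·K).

Heat gained plus heat lost sum to zero:
131*0.227*(T − 206) + 369*1.67*(T − 13.5) + 344*0.38*(T − 13.5) = 0
776.69 T = 16210
T = 16210/776.69 ≈ 20.87 °C

T_f ≈ 20.9 °C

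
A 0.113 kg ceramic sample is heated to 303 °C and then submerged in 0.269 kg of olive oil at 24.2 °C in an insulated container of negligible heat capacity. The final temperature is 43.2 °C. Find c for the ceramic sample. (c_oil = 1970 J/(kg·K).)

c ≈ 343 J/(kg·K)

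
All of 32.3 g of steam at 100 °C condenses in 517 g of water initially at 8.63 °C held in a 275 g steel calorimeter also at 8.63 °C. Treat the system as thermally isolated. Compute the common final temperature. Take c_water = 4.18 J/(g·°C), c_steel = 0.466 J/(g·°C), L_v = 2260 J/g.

T_f ≈ 43.8 °C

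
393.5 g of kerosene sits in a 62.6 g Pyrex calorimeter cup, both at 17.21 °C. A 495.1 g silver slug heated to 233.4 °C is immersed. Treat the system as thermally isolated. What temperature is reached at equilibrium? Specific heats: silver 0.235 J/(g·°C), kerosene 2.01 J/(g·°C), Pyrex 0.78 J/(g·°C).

T_f ≈ 43.5 °C

Taking heat into each body as positive, Σ m c ΔT = 0:
495.1*0.235*(T − 233.4) + 393.5*2.01*(T − 17.21) + 62.6*0.78*(T − 17.21) = 0
(116.35 + 790.93 + 48.83) T = 116.35*233.4 + 790.93*17.21 + 48.83*17.21
T = 41608/956.11 ≈ 43.52 °C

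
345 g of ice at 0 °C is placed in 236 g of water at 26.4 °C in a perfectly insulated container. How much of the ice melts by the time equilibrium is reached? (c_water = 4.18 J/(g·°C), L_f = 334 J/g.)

m_melted ≈ 78 g

Heat available from the water dropping to 0 °C: 236×4.18×26.4 = 26043 J.
To melt every bit of ice: 345×334 = 115230 J.
Since 26043 < 115230 J, not all the ice melts; equilibrium is at 0 °C.
m_melted×334 = 26043  ⇒  m_melted ≈ 77.97 g.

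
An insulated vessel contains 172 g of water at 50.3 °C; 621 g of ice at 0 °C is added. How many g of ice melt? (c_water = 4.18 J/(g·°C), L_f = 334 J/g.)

Heat available from the water dropping to 0 °C: 172·4.18·50.3 = 36164 J.
Fully melting the ice requires m_ice L_f = 621·334 = 207414 J.
That's not enough to melt it all — equilibrium is at 0 °C with ice remaining.
Mass melted = 36164/334 ≈ 108.3 g.

m_melted ≈ 108 g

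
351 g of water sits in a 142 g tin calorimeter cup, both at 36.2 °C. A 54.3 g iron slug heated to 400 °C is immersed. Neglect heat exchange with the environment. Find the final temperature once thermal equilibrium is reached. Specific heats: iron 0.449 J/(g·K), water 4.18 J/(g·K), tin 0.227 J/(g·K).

T_f ≈ 42.0 °C

Let T be the final temperature. ΣQ_i = 0:
54.3·0.449·(T − 400) + 351·4.18·(T − 36.2) + 142·0.227·(T − 36.2) = 0
24.38(T − 400) + 1467.2(T − 36.2) + 32.23(T − 36.2) = 0
1523.8 T = 64031
T = 64031/1523.8 ≈ 42.02 °C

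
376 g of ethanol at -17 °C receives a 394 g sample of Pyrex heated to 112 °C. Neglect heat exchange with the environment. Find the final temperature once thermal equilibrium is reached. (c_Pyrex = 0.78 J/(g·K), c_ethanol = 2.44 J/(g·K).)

Heat lost by the Pyrex equals heat gained by the ethanol:
394×0.78×(112 − T) = 376×2.44×(T − (-17))
307.32(112 − T) = 917.44(T − (-17))
1224.8 T = 18823  ⇒  T ≈ 15.37 °C

T_f ≈ 15.4 °C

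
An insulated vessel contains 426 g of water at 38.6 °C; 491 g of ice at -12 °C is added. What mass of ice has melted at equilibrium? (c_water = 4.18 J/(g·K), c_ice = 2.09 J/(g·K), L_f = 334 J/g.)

Heat available from the water dropping to 0 °C: 426·4.18·38.6 = 68734 J.
Warming the ice to 0 °C takes 491·2.09·12 = 12314 J, leaving 56420 J for melting.
To melt every bit of ice: 491·334 = 163994 J.
That's not enough to melt it all — equilibrium is at 0 °C with ice remaining.
m_melt = 56420 / L_f = 168.9 g.

m_melted ≈ 169 g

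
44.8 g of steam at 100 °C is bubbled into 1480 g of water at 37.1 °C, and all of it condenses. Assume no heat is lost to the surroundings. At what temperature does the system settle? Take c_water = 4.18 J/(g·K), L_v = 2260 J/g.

Energy conservation, ΣQ = 0:
condense steam: −44.8×2260 = −101248
  condensate cools 100→T: 44.8×4.18×(T − 100) = 187.26(T − 100)
  original water: 6186.4(T − 37.1)
6373.7 T = 101248 + 18726 + 229515 = 349490
T ≈ 54.83 °C, under the boiling point, so the assumption holds.

T_f ≈ 54.8 °C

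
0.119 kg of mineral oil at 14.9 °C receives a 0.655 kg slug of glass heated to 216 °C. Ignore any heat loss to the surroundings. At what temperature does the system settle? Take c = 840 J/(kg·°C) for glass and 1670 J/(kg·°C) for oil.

T_f is the heat-capacity-weighted average of the initial temperatures:
T_f = (550.2*216 + 198.73*14.9) / (550.2 + 198.73)
    = 121804 / 748.93 ≈ 162.64 °C

T_f ≈ 162.6 °C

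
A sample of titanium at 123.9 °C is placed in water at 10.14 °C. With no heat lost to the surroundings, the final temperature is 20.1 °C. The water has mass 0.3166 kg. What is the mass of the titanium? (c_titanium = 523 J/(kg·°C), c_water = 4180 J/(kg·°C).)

m ≈ 0.243 kg

Heat lost by the titanium = heat gained by the water:
m×523×(123.9 − 20.1) = 0.3166×4180×(20.1 − 10.14)
54287 m = 13181  ⇒  m ≈ 0.2428 kg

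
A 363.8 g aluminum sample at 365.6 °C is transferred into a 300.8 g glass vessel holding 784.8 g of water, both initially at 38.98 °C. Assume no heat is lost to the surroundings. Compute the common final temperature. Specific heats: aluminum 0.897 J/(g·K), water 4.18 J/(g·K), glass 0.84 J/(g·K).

T_f is the heat-capacity-weighted average of the initial temperatures:
T_f = (326.33·365.6 + 3280.5·38.98 + 252.67·38.98) / (326.33 + 3280.5 + 252.67)
    = 257027 / 3859.5 ≈ 66.60 °C

T_f ≈ 66.6 °C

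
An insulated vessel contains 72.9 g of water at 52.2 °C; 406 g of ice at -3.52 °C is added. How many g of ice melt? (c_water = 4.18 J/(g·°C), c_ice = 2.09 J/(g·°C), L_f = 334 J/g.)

Cooling the water to 0 °C releases 72.9·4.18·52.2 = 15906 J.
Warming the ice to 0 °C takes 406·2.09·3.52 = 2986.9 J, leaving 12920 J for melting.
To melt every bit of ice: 406·334 = 135604 J.
Since 12920 < 135604 J, not all the ice melts; equilibrium is at 0 °C.
m_melt = 12920 / L_f = 38.68 g.

m_melted ≈ 38.7 g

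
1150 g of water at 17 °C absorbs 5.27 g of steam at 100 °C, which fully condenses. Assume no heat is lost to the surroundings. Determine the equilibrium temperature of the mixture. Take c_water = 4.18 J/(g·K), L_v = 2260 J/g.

T_f ≈ 19.8 °C

Energy conservation, ΣQ = 0:
steam→water at 100 °C releases m L_v = 5.27×2260 = 11910; condensed water 100 °C→T: 22.03(T − 100); water warms: 1150×4.18×(T − 17) = 4807(T − 17)
4829 T = 11910 + 2202.9 + 81719 = 95832
T ≈ 19.84 °C, under the boiling point, so the assumption holds.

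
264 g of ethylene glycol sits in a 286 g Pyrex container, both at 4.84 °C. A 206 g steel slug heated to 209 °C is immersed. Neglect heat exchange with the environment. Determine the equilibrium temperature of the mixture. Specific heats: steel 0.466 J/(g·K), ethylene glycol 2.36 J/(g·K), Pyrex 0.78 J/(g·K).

T_f = Σ m_i c_i T_i / Σ m_i c_i:
T_f = (96×209 + 623.04×4.84 + 223.08×4.84) / (96 + 623.04 + 223.08)
    = 24158 / 942.12 ≈ 25.64 °C

T_f ≈ 25.6 °C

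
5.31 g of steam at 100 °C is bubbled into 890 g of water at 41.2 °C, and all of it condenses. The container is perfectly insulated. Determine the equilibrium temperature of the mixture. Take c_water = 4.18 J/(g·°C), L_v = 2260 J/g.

Sum of m c ΔT and latent-heat terms is zero:
latent heat released on condensation: 5.31×2260 = 12001
  condensed water 100 °C→T: 22.2(T − 100)
  original water: 3720.2(T − 41.2)
3742.4 T = 12001 + 2219.6 + 153272 = 167492
T ≈ 44.76 °C — below 100 °C, confirming all the steam condensed.

T_f ≈ 44.8 °C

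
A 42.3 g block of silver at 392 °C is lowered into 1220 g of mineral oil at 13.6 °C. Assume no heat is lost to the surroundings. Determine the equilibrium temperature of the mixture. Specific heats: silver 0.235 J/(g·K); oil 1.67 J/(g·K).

T_f ≈ 15.4 °C

T_f = Σ m_i c_i T_i / Σ m_i c_i:
T_f = (9.94*392 + 2037.4*13.6) / (9.94 + 2037.4)
    = 31605 / 2047.3 ≈ 15.44 °C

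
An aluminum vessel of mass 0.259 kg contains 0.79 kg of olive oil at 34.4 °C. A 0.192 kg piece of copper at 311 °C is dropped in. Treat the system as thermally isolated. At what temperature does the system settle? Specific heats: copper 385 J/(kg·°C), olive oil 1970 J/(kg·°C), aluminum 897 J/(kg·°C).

Net heat exchanged in the isolated system is zero:
0.192×385×(T − 311) + 0.79×1970×(T − 34.4) + 0.259×897×(T − 34.4) = 0
73.92(T − 311) + 1556.3(T − 34.4) + 232.32(T − 34.4) = 0
(73.92 + 1556.3 + 232.32) T = 73.92×311 + 1556.3×34.4 + 232.32×34.4
T ≈ 45.38 °C

T_f ≈ 45.4 °C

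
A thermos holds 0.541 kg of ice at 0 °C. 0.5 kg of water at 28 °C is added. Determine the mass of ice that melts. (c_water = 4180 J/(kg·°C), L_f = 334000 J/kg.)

Heat available from the water dropping to 0 °C: 0.5·4180·28 = 58520 J.
Melting all 0.541 kg of ice would need 0.541·334000 = 180694 J.
Since 58520 < 180694 J, not all the ice melts; equilibrium is at 0 °C.
m_melt = 58520 / L_f = 0.1752 kg.

m_melted ≈ 0.175 kg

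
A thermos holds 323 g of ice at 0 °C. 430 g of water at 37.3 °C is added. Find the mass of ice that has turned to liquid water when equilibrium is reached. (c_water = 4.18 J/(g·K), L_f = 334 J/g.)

m_melted ≈ 201 g

Water can give up m c ΔT = 430×4.18×37.3 = 67043 J before reaching 0 °C.
To melt every bit of ice: 323×334 = 107882 J.
That's not enough to melt it all — equilibrium is at 0 °C with ice remaining.
m_melted×334 = 67043  ⇒  m_melted ≈ 200.7 g.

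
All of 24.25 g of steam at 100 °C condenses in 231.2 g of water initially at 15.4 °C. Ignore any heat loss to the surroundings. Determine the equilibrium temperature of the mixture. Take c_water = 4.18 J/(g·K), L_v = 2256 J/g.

Net heat exchanged in the isolated system is zero:
latent heat released on condensation: 24.25·2256 = 54708
  condensate cools 100→T: 24.25·4.18·(T − 100) = 101.36(T − 100)
  original water: 966.42(T − 15.4)
1067.8 T = 54708 + 10136 + 14883 = 79727
T ≈ 74.67 °C — below 100 °C, confirming all the steam condensed.

T_f ≈ 74.7 °C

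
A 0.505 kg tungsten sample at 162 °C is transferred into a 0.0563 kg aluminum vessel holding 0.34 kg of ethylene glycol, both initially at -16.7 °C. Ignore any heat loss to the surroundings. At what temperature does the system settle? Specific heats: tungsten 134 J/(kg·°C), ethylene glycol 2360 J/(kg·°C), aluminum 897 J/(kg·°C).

T_f ≈ -3.6 °C

T_f = Σ m_i c_i T_i / Σ m_i c_i:
T_f = (67.67·162 + 802.4·(-16.7) + 50.5·(-16.7)) / (67.67 + 802.4 + 50.5)
    = -3280.9 / 920.57 ≈ -3.56 °C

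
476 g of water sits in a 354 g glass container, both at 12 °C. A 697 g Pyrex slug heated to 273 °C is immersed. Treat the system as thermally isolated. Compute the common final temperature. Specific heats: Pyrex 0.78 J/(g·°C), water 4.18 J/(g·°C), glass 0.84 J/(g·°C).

Energy conservation, ΣQ = 0:
697×0.78×(T − 273) + 476×4.18×(T − 12) + 354×0.84×(T − 12) = 0
(543.66 + 1989.7 + 297.36) T = 543.66×273 + 1989.7×12 + 297.36×12
T = 175864/2830.7 ≈ 62.13 °C

T_f ≈ 62.1 °C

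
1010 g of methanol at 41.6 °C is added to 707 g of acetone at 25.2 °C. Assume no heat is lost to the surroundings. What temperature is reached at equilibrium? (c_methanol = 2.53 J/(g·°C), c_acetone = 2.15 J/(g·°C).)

T_f ≈ 35.5 °C

Conservation of energy gives ΣQ = 0:
1010*2.53*(T − 41.6) + 707*2.15*(T − 25.2) = 0
4075.3 T = 144606
T = 144606/4075.3 ≈ 35.48 °C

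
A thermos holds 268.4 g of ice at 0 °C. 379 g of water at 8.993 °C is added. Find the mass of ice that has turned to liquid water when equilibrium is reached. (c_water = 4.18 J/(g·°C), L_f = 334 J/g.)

Water can give up m c ΔT = 379·4.18·8.993 = 14247 J before reaching 0 °C.
Melting all 268.4 g of ice would need 268.4·334 = 89646 J.
Since 14247 < 89646 J, not all the ice melts; equilibrium is at 0 °C.
m_melted·334 = 14247  ⇒  m_melted ≈ 42.66 g.

m_melted ≈ 42.7 g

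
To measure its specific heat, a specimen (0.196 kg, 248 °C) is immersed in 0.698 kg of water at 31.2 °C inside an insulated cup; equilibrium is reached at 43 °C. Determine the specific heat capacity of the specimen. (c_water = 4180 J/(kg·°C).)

c ≈ 857 J/(kg·°C)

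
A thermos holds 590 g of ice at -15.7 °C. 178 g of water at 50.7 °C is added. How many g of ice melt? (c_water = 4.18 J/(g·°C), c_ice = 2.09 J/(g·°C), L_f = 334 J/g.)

Water can give up m c ΔT = 178·4.18·50.7 = 37723 J before reaching 0 °C.
Of that, 590·2.09·15.7 = 19360 J goes to bring the ice to 0 °C, leaving 18363 J.
Fully melting the ice requires m_ice L_f = 590·334 = 197060 J.
18363 J < 197060 J, so only part of the ice melts and the system sits at 0 °C.
m_melt = 18363 / L_f = 54.98 g.

m_melted ≈ 55 g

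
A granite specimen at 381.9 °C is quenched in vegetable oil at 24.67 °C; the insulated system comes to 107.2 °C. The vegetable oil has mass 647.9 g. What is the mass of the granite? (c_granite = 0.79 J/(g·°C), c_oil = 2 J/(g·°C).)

m ≈ 493 g

|Q_granite| = |Q_oil|:
m·0.79·(381.9 − 107.2) = 647.9·2·(107.2 − 24.67)
217.01 m = 106942  ⇒  m ≈ 492.8 g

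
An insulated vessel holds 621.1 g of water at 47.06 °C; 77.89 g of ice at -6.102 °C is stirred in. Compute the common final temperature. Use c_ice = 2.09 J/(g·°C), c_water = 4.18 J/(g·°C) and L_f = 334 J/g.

Net heat exchanged in the isolated system is zero:
ice -6.102→0 °C: 77.89·2.09·6.102 = 993.35
  melt ice: 77.89·334 = 26015
  warm the meltwater: 325.58 T
  water cools: 621.1·4.18·(T − 47.06) = 2596.2(T − 47.06)
2921.8 T = 122177 − 27009 = 95168
T ≈ 32.57 °C — above 0 °C, consistent with complete melting.

T_f ≈ 32.6 °C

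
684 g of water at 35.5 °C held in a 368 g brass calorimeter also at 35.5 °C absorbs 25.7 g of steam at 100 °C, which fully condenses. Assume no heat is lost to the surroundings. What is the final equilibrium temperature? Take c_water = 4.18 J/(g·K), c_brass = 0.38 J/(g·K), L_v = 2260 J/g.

Taking heat into each body as positive, Σ m c ΔT = 0:
condense steam: −25.7×2260 = −58082; condensed water 100 °C→T: 107.43(T − 100); original water: 2859.1(T − 35.5); brass cup: 368×0.38×(T − 35.5) = 139.84(T − 35.5)
3106.4 T = 58082 + 10743 + 106463 = 175288
T ≈ 56.43 °C (< 100 °C, so full condensation is consistent).

T_f ≈ 56.4 °C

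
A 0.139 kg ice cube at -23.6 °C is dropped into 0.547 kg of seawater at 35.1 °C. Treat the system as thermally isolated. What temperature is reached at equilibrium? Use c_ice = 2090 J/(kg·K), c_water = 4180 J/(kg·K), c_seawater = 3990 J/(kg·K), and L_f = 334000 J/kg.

T_f ≈ 8.4 °C

Net heat exchanged in the isolated system is zero:
warm ice to 0 °C: 0.139×2090×(0 − (-23.6)) = 6856
  melt ice: 0.139×334000 = 46426
  warm the meltwater: 581.02 T
  seawater cools: 0.547×3990×(T − 35.1) = 2182.5(T − 35.1)
2763.6 T = 76607 − 53282 = 23325
T ≈ 8.44 °C. Since T > 0 °C, the all-ice-melts assumption holds.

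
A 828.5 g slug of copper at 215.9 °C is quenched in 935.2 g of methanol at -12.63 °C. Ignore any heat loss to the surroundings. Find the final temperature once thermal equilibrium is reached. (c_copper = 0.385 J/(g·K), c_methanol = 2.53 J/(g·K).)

T_f ≈ 14.5 °C

Conservation of energy gives ΣQ = 0:
828.5×0.385×(T − 215.9) + 935.2×2.53×(T − (-12.63)) = 0
318.97(T − 215.9) + 2366.1(T − (-12.63)) = 0
2685 T = 38983
T = 38983/2685 ≈ 14.52 °C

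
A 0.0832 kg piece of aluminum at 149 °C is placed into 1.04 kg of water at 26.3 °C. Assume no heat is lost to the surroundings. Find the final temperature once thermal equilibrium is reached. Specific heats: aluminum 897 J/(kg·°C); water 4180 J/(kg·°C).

T_f ≈ 28.4 °C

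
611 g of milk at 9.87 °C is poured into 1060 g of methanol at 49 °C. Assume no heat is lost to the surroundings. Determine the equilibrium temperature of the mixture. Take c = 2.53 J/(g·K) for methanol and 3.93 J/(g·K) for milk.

T_f is the heat-capacity-weighted average of the initial temperatures:
T_f = (2681.8·49 + 2401.2·9.87) / (2681.8 + 2401.2)
    = 155108 / 5083 ≈ 30.51 °C

T_f ≈ 30.5 °C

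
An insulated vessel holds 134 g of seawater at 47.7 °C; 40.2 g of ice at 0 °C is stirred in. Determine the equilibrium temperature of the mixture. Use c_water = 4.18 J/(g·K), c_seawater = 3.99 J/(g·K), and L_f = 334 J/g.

T_f ≈ 17.2 °C

Conservation of energy gives ΣQ = 0:
fusion: m_ice L_f = 40.2·334 = 13427; warm the meltwater: 168.04 T; seawater: 534.66(T − 47.7)
702.7 T = 25503 − 13427 = 12076
T ≈ 17.19 °C (positive, so assuming full melt was valid).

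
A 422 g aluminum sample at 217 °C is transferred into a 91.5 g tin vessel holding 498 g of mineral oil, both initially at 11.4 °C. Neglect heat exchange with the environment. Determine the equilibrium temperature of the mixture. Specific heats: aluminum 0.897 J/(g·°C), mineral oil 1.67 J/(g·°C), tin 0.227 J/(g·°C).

T_f ≈ 74.6 °C

With ΣQ=0 the equilibrium temperature is the m·c-weighted mean:
T_f = (378.53*217 + 831.66*11.4 + 20.77*11.4) / (378.53 + 831.66 + 20.77)
    = 91860 / 1231 ≈ 74.62 °C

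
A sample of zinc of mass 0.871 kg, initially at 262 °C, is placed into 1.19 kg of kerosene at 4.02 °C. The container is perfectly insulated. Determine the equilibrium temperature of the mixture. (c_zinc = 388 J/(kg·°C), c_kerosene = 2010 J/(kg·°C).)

T_f ≈ 36.0 °C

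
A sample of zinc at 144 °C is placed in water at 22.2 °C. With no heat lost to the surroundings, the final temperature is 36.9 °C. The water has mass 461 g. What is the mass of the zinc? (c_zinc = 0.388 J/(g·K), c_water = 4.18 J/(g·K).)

m ≈ 682 g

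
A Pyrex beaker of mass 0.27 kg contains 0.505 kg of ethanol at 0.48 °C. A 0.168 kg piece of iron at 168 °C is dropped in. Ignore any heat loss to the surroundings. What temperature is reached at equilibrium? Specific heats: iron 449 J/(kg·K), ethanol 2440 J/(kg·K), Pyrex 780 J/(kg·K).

Let T be the final temperature. ΣQ_i = 0:
0.168×449×(T − 168) + 0.505×2440×(T − 0.48) + 0.27×780×(T − 0.48) = 0
75.43(T − 168) + 1232.2(T − 0.48) + 210.6(T − 0.48) = 0
(75.43 + 1232.2 + 210.6) T = 75.43×168 + 1232.2×0.48 + 210.6×0.48
T ≈ 8.80 °C

T_f ≈ 8.8 °C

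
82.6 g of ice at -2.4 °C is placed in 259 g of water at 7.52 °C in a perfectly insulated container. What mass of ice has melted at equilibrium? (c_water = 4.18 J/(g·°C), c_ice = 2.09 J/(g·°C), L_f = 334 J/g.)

m_melted ≈ 23.1 g

Cooling the water to 0 °C releases 259×4.18×7.52 = 8141.3 J.
Warming the ice to 0 °C takes 82.6×2.09×2.4 = 414.32 J, leaving 7727 J for melting.
Fully melting the ice requires m_ice L_f = 82.6×334 = 27588 J.
Since 7727 < 27588 J, not all the ice melts; equilibrium is at 0 °C.
m_melt = 7727 / L_f = 23.13 g.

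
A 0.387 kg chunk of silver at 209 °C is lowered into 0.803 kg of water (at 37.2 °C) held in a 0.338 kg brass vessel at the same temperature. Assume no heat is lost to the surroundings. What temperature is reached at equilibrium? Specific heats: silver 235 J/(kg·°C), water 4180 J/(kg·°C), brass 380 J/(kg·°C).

T_f ≈ 41.6 °C

Heat gained plus heat lost sum to zero:
0.387×235×(T − 209) + 0.803×4180×(T − 37.2) + 0.338×380×(T − 37.2) = 0
90.95(T − 209) + 3356.5(T − 37.2) + 128.44(T − 37.2) = 0
3575.9 T = 148649
T ≈ 41.57 °C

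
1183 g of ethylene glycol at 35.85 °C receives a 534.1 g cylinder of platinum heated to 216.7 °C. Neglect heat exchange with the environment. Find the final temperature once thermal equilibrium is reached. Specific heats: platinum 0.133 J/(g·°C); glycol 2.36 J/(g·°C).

T_f ≈ 40.3 °C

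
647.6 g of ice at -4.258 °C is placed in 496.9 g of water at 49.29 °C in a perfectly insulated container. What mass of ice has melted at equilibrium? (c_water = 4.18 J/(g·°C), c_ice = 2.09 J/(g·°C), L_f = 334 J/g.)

m_melted ≈ 289 g

Cooling the water to 0 °C releases 496.9·4.18·49.29 = 102377 J.
Of that, 647.6·2.09·4.258 = 5763.1 J goes to bring the ice to 0 °C, leaving 96614 J.
Fully melting the ice requires m_ice L_f = 647.6·334 = 216298 J.
96614 J < 216298 J, so only part of the ice melts and the system sits at 0 °C.
m_melt = 96614 / L_f = 289.3 g.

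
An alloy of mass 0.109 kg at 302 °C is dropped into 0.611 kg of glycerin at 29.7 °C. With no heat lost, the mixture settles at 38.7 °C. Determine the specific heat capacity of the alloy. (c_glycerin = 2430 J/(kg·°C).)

Heat lost by the alloy = heat gained by the glycerin:
0.109×c×(302 − 38.7) = 0.611×2430×(38.7 − 29.7)
28.7 c = 13363  ⇒  c ≈ 465.6 J/(kg·°C)

c ≈ 466 J/(kg·°C)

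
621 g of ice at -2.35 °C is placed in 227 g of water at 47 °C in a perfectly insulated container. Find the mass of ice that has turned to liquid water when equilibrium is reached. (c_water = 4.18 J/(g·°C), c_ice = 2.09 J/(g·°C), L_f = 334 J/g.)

Heat available from the water dropping to 0 °C: 227·4.18·47 = 44596 J.
Warming the ice to 0 °C takes 621·2.09·2.35 = 3050 J, leaving 41546 J for melting.
Melting all 621 g of ice would need 621·334 = 207414 J.
Since 41546 < 207414 J, not all the ice melts; equilibrium is at 0 °C.
m_melt = 41546 / L_f = 124.4 g.

m_melted ≈ 124 g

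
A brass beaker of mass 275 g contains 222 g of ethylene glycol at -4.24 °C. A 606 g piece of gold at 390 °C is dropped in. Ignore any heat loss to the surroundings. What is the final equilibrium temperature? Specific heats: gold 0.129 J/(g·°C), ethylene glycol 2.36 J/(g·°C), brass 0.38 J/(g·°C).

T_f ≈ 39.4 °C

Energy conservation, ΣQ = 0:
606·0.129·(T − 390) + 222·2.36·(T − (-4.24)) + 275·0.38·(T − (-4.24)) = 0
78.17(T − 390) + 523.92(T − (-4.24)) + 104.5(T − (-4.24)) = 0
706.59 T = 27823
T = 27823/706.59 ≈ 39.38 °C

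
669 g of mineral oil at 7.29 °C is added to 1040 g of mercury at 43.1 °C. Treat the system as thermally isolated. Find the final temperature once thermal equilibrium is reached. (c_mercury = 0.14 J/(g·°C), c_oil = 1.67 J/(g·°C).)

T_f ≈ 11.4 °C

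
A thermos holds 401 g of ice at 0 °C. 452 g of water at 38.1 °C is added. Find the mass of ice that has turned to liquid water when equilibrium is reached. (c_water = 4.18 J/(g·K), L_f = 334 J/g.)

Water can give up m c ΔT = 452·4.18·38.1 = 71985 J before reaching 0 °C.
Melting all 401 g of ice would need 401·334 = 133934 J.
That's not enough to melt it all — equilibrium is at 0 °C with ice remaining.
m_melt = 71985 / L_f = 215.5 g.

m_melted ≈ 216 g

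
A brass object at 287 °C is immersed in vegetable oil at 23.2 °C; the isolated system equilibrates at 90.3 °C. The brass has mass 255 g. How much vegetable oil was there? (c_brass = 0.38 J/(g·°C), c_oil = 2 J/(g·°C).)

m ≈ 142 g

Setting the total heat transfer to zero:
255·0.38·(90.3 − 287) + m·2·(90.3 − 23.2) = 0
134.2 m = 19060
m = 19060/134.2 ≈ 142 g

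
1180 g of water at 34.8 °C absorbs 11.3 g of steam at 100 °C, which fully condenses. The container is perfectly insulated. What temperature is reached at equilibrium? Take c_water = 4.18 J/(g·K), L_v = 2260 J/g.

T_f ≈ 40.5 °C

Sum of m c ΔT and latent-heat terms is zero:
condense steam: −11.3·2260 = −25538; condensate cools 100→T: 11.3·4.18·(T − 100) = 47.23(T − 100); original water: 4932.4(T − 34.8)
4979.6 T = 25538 + 4723.4 + 171648 = 201909
T ≈ 40.55 °C — below 100 °C, confirming all the steam condensed.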